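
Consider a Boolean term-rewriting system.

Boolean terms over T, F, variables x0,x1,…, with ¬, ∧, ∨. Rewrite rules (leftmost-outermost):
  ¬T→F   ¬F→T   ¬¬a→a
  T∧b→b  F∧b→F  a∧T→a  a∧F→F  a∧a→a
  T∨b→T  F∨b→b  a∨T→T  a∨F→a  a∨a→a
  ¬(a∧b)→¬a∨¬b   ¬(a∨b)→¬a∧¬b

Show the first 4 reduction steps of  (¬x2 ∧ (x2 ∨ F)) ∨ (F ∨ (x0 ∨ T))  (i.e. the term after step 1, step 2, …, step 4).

  start: (¬x2 ∧ (x2 ∨ F)) ∨ (F ∨ (x0 ∨ T))
  step 1: (¬x2 ∧ x2) ∨ (F ∨ (x0 ∨ T))
  step 2: (¬x2 ∧ x2) ∨ (x0 ∨ T)
  step 3: (¬x2 ∧ x2) ∨ T
  step 4: T

Answer: after 4 steps: T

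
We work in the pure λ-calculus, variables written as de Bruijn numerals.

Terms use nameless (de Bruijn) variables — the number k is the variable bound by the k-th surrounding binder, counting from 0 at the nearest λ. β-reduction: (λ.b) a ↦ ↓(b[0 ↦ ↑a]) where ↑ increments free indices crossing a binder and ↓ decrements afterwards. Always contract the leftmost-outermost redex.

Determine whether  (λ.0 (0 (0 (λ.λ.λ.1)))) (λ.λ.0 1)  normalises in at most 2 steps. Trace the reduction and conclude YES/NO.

  start: (λ.0 (0 (0 (λ.λ.λ.1)))) (λ.λ.0 1)
  →1  (λ.λ.0 1) ((λ.λ.0 1) ((λ.λ.0 1) (λ.λ.λ.1)))
  →2  λ.0 ((λ.λ.0 1) ((λ.λ.0 1) (λ.λ.λ.1)))

Answer: NO — after 2 steps the term is λ.0 ((λ.λ.0 1) ((λ.λ.0 1) (λ.λ.λ.1))), not yet normal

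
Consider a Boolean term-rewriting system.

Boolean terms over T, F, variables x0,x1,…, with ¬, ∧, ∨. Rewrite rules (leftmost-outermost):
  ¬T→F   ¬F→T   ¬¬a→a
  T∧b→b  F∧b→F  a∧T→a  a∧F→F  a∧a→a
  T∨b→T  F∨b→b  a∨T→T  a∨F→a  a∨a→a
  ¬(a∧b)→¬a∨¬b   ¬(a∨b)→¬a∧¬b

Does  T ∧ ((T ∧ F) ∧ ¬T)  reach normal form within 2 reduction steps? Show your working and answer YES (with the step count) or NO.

Answer: NO — after 2 steps the term is F ∧ ¬T, not yet normal

Reduction:
  start: T ∧ ((T ∧ F) ∧ ¬T)
  step 1: (T ∧ F) ∧ ¬T
  step 2: F ∧ ¬T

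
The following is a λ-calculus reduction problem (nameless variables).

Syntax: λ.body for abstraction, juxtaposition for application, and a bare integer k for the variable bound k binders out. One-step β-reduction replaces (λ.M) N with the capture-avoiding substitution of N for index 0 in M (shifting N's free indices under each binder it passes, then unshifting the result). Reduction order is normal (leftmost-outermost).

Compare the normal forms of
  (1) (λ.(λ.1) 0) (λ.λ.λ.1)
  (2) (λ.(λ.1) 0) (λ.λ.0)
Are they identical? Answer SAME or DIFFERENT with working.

Term A:
  start: (λ.(λ.1) 0) (λ.λ.λ.1)
  [1] (λ.λ.λ.λ.1) (λ.λ.λ.1)
  [2] λ.λ.λ.1

Term B:
  start: (λ.(λ.1) 0) (λ.λ.0)
  [1] (λ.λ.λ.0) (λ.λ.0)
  [2] λ.λ.0

Answer: DIFFERENT — A ⇓ λ.λ.λ.1, B ⇓ λ.λ.0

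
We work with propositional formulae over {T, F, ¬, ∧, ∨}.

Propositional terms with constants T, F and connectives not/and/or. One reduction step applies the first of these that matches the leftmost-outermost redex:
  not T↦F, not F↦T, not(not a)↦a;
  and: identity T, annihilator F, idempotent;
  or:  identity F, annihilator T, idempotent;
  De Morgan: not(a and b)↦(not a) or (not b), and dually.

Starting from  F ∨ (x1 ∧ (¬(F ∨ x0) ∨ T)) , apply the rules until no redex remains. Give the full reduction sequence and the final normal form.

  start: F ∨ (x1 ∧ (¬(F ∨ x0) ∨ T))
  →1  x1 ∧ (¬(F ∨ x0) ∨ T)
  →2  x1 ∧ T
  →3  x1

Answer: normal form = x1  (in 3 steps)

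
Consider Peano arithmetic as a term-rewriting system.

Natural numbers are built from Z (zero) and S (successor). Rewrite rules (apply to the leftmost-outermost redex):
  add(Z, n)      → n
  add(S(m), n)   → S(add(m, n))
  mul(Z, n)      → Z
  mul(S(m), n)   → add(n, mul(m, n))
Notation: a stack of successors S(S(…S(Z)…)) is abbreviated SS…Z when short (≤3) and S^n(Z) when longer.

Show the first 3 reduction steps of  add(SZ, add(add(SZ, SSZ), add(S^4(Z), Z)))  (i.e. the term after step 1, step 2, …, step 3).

  start: add(SZ, add(add(SZ, SSZ), add(S^4(Z), Z)))
  step 1: S(add(Z, add(add(SZ, SSZ), add(S^4(Z), Z))))
  step 2: S(add(add(SZ, SSZ), add(S^4(Z), Z)))
  step 3: S(add(S(add(Z, SSZ)), add(S^4(Z), Z)))

Answer: after 3 steps: S(add(S(add(Z, SSZ)), add(S^4(Z), Z)))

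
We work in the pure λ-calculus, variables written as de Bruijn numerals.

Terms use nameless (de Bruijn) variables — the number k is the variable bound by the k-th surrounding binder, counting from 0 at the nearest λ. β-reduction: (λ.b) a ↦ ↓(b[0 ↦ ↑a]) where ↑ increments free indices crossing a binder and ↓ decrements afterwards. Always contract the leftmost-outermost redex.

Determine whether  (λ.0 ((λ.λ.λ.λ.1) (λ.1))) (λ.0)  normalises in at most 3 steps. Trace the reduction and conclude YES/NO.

Answer: YES — reaches normal form λ.λ.λ.1 in 3 ≤ 3 steps

Working:
  start: (λ.0 ((λ.λ.λ.λ.1) (λ.1))) (λ.0)
  [1] (λ.0) ((λ.λ.λ.λ.1) (λ.λ.0))
  [2] (λ.λ.λ.λ.1) (λ.λ.0)
  [3] λ.λ.λ.1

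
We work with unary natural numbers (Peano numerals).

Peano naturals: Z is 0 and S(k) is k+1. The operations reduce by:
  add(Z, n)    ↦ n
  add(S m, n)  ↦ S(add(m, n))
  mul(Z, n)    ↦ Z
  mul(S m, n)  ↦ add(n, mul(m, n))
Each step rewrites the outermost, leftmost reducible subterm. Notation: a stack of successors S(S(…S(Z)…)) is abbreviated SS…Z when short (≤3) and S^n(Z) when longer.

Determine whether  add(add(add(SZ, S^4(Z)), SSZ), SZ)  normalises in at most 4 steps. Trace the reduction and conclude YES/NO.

  start: add(add(add(SZ, S^4(Z)), SSZ), SZ)
  [1] add(add(S(add(Z, S^4(Z))), SSZ), SZ)
  [2] add(S(add(add(Z, S^4(Z)), SSZ)), SZ)
  [3] S(add(add(add(Z, S^4(Z)), SSZ), SZ))
  [4] S(add(add(S^4(Z), SSZ), SZ))

Answer: NO — after 4 steps the term is S(add(add(S^4(Z), SSZ), SZ)), not yet normal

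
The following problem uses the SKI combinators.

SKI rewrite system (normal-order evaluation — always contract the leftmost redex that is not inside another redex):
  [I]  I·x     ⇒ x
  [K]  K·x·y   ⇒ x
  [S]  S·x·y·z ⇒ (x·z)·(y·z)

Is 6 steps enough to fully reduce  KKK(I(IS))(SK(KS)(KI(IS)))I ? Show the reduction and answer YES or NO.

  start: KKK(I(IS))(SK(KS)(KI(IS)))I
  step 1: K(I(IS))(SK(KS)(KI(IS)))I
  step 2: I(IS)I
  step 3: ISI
  step 4: SI

Answer: YES — reaches normal form SI in 4 ≤ 6 steps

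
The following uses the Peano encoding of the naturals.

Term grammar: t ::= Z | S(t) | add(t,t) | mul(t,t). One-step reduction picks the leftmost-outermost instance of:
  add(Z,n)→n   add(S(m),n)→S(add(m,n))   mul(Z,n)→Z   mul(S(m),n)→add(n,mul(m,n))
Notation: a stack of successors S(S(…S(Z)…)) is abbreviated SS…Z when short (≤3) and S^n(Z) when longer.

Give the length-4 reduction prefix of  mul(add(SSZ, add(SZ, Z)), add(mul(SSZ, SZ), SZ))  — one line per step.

Answer: after 4 steps: add(add(S(add(Z, mul(SZ, SZ))), SZ), mul(add(SZ, add(SZ, Z)), add(mul(SSZ, SZ), SZ)))

Working:
  start: mul(add(SSZ, add(SZ, Z)), add(mul(SSZ, SZ), SZ))
  step 1: mul(S(add(SZ, add(SZ, Z))), add(mul(SSZ, SZ), SZ))
  step 2: add(add(mul(SSZ, SZ), SZ), mul(add(SZ, add(SZ, Z)), add(mul(SSZ, SZ), SZ)))
  step 3: add(add(add(SZ, mul(SZ, SZ)), SZ), mul(add(SZ, add(SZ, Z)), add(mul(SSZ, SZ), SZ)))
  step 4: add(add(S(add(Z, mul(SZ, SZ))), SZ), mul(add(SZ, add(SZ, Z)), add(mul(SSZ, SZ), SZ)))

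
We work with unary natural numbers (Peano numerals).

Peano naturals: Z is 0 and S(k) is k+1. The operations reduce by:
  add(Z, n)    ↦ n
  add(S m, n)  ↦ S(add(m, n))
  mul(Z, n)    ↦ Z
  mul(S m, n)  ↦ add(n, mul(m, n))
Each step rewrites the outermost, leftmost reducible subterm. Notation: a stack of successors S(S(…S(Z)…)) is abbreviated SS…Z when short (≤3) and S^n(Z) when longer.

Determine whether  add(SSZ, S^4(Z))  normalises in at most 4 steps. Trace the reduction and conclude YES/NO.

Answer: YES — reaches normal form S^6(Z) in 3 ≤ 4 steps

Reduction:
  start: add(SSZ, S^4(Z))
  [1] S(add(SZ, S^4(Z)))
  [2] S(S(add(Z, S^4(Z))))
  [3] S^6(Z)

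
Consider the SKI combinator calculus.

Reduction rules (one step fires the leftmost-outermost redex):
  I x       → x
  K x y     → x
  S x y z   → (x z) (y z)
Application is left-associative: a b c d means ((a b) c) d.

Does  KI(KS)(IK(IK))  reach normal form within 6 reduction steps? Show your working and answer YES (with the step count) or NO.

Answer: YES — reaches normal form KK in 4 ≤ 6 steps

Reduction:
  start: KI(KS)(IK(IK))
  step 1: I(IK(IK))
  step 2: IK(IK)
  step 3: K(IK)
  step 4: KK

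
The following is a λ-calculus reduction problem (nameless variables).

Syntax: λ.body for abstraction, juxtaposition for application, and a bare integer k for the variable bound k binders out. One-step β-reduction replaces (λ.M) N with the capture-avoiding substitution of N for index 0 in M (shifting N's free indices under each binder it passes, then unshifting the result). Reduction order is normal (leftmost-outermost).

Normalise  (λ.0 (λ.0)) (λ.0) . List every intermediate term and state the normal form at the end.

  start: (λ.0 (λ.0)) (λ.0)
  [1] (λ.0) (λ.0)
  [2] λ.0

Answer: normal form = λ.0  (in 2 steps)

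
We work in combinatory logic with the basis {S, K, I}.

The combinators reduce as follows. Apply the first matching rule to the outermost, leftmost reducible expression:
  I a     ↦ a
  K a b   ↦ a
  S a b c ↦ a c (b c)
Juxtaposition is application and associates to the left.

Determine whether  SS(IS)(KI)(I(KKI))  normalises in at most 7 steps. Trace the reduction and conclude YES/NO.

  start: SS(IS)(KI)(I(KKI))
  step 1: S(KI)(IS(KI))(I(KKI))
  step 2: KI(I(KKI))(IS(KI)(I(KKI)))
  step 3: I(IS(KI)(I(KKI)))
  step 4: IS(KI)(I(KKI))
  step 5: S(KI)(I(KKI))
  step 6: S(KI)(KKI)
  step 7: S(KI)K

Answer: YES — reaches normal form S(KI)K in 7 ≤ 7 steps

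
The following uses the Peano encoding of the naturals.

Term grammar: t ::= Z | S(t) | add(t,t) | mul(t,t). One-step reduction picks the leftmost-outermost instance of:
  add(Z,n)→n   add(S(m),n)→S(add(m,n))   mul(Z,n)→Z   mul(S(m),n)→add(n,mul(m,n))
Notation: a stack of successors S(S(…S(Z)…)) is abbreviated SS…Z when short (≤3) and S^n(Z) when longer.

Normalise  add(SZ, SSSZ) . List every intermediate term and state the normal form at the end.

  start: add(SZ, SSSZ)
  →1  S(add(Z, SSSZ))
  →2  S^4(Z)

Answer: normal form = S^4(Z)  (in 2 steps)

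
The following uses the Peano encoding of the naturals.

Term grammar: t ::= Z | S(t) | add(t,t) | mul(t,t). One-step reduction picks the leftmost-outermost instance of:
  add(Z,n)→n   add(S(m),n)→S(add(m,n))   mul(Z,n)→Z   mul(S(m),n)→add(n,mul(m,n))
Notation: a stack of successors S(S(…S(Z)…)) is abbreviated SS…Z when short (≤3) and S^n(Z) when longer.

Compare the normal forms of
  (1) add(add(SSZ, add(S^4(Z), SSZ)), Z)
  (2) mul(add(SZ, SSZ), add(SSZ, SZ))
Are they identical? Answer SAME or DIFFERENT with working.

Term A:
  start: add(add(SSZ, add(S^4(Z), SSZ)), Z)
  step 1: add(S(add(SZ, add(S^4(Z), SSZ))), Z)
  step 2: S(add(add(SZ, add(S^4(Z), SSZ)), Z))
  step 3: S(add(S(add(Z, add(S^4(Z), SSZ))), Z))
  step 4: S(S(add(add(Z, add(S^4(Z), SSZ)), Z)))
  step 5: S(S(add(add(S^4(Z), SSZ), Z)))
  step 6: S(S(add(S(add(SSSZ, SSZ)), Z)))
  step 7: S(S(S(add(add(SSSZ, SSZ), Z))))
  step 8: S(S(S(add(S(add(SSZ, SSZ)), Z))))
  step 9: S(S(S(S(add(add(SSZ, SSZ), Z)))))
  step 10: S(S(S(S(add(S(add(SZ, SSZ)), Z)))))
  step 11: S(S(S(S(S(add(add(SZ, SSZ), Z))))))
  step 12: S(S(S(S(S(add(S(add(Z, SSZ)), Z))))))
  step 13: S(S(S(S(S(S(add(add(Z, SSZ), Z)))))))
  step 14: S(S(S(S(S(S(add(SSZ, Z)))))))
  step 15: S(S(S(S(S(S(S(add(SZ, Z))))))))
  step 16: S(S(S(S(S(S(S(S(add(Z, Z)))))))))
  step 17: S^8(Z)

Term B:
  start: mul(add(SZ, SSZ), add(SSZ, SZ))
  step 1: mul(S(add(Z, SSZ)), add(SSZ, SZ))
  step 2: add(add(SSZ, SZ), mul(add(Z, SSZ), add(SSZ, SZ)))
  step 3: add(S(add(SZ, SZ)), mul(add(Z, SSZ), add(SSZ, SZ)))
  step 4: S(add(add(SZ, SZ), mul(add(Z, SSZ), add(SSZ, SZ))))
  step 5: S(add(S(add(Z, SZ)), mul(add(Z, SSZ), add(SSZ, SZ))))
  step 6: S(S(add(add(Z, SZ), mul(add(Z, SSZ), add(SSZ, SZ)))))
  step 7: S(S(add(SZ, mul(add(Z, SSZ), add(SSZ, SZ)))))
  step 8: S(S(S(add(Z, mul(add(Z, SSZ), add(SSZ, SZ))))))
  step 9: S(S(S(mul(add(Z, SSZ), add(SSZ, SZ)))))
  step 10: S(S(S(mul(SSZ, add(SSZ, SZ)))))
  step 11: S(S(S(add(add(SSZ, SZ), mul(SZ, add(SSZ, SZ))))))
  step 12: S(S(S(add(S(add(SZ, SZ)), mul(SZ, add(SSZ, SZ))))))
  step 13: S(S(S(S(add(add(SZ, SZ), mul(SZ, add(SSZ, SZ)))))))
  step 14: S(S(S(S(add(S(add(Z, SZ)), mul(SZ, add(SSZ, SZ)))))))
  step 15: S(S(S(S(S(add(add(Z, SZ), mul(SZ, add(SSZ, SZ))))))))
  step 16: S(S(S(S(S(add(SZ, mul(SZ, add(SSZ, SZ))))))))
  step 17: S(S(S(S(S(S(add(Z, mul(SZ, add(SSZ, SZ)))))))))
  step 18: S(S(S(S(S(S(mul(SZ, add(SSZ, SZ))))))))
  step 19: S(S(S(S(S(S(add(add(SSZ, SZ), mul(Z, add(SSZ, SZ)))))))))
  step 20: S(S(S(S(S(S(add(S(add(SZ, SZ)), mul(Z, add(SSZ, SZ)))))))))
  step 21: S(S(S(S(S(S(S(add(add(SZ, SZ), mul(Z, add(SSZ, SZ))))))))))
  step 22: S(S(S(S(S(S(S(add(S(add(Z, SZ)), mul(Z, add(SSZ, SZ))))))))))
  step 23: S(S(S(S(S(S(S(S(add(add(Z, SZ), mul(Z, add(SSZ, SZ)))))))))))
  step 24: S(S(S(S(S(S(S(S(add(SZ, mul(Z, add(SSZ, SZ)))))))))))
  step 25: S(S(S(S(S(S(S(S(S(add(Z, mul(Z, add(SSZ, SZ))))))))))))
  step 26: S(S(S(S(S(S(S(S(S(mul(Z, add(SSZ, SZ)))))))))))
  step 27: S^9(Z)

Answer: DIFFERENT — A ⇓ S^8(Z), B ⇓ S^9(Z)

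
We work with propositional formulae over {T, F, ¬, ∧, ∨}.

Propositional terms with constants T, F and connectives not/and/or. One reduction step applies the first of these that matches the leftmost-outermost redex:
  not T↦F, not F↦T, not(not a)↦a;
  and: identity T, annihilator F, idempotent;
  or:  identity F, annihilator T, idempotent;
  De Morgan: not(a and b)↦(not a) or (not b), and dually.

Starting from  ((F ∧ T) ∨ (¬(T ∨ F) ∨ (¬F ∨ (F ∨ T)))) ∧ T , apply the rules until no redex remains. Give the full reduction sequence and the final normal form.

  start: ((F ∧ T) ∨ (¬(T ∨ F) ∨ (¬F ∨ (F ∨ T)))) ∧ T
  →1  (F ∧ T) ∨ (¬(T ∨ F) ∨ (¬F ∨ (F ∨ T)))
  →2  F ∨ (¬(T ∨ F) ∨ (¬F ∨ (F ∨ T)))
  →3  ¬(T ∨ F) ∨ (¬F ∨ (F ∨ T))
  →4  (¬T ∧ ¬F) ∨ (¬F ∨ (F ∨ T))
  →5  (F ∧ ¬F) ∨ (¬F ∨ (F ∨ T))
  →6  F ∨ (¬F ∨ (F ∨ T))
  →7  ¬F ∨ (F ∨ T)
  →8  T ∨ (F ∨ T)
  →9  T

Answer: normal form = T  (in 9 steps)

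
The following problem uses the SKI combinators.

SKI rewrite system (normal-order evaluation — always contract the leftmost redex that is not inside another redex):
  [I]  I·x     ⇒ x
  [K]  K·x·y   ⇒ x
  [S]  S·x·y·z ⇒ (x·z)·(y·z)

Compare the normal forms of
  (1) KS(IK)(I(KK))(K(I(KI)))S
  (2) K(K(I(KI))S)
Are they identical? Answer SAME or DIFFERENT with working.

Answer: SAME — A ⇓ K(KI), B ⇓ K(KI)

Reduction:
Term A:
  start: KS(IK)(I(KK))(K(I(KI)))S
  [1] S(I(KK))(K(I(KI)))S
  [2] I(KK)S(K(I(KI))S)
  [3] KKS(K(I(KI))S)
  [4] K(K(I(KI))S)
  [5] K(I(KI))
  [6] K(KI)

Term B:
  start: K(K(I(KI))S)
  [1] K(I(KI))
  [2] K(KI)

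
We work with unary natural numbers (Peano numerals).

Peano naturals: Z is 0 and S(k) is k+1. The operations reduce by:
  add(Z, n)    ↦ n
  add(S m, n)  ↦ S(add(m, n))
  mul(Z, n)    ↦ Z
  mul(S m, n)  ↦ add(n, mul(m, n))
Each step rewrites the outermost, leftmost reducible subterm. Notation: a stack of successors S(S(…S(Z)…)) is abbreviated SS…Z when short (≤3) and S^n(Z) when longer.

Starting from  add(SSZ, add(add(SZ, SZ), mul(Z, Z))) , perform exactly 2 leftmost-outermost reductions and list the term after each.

  start: add(SSZ, add(add(SZ, SZ), mul(Z, Z)))
  [1] S(add(SZ, add(add(SZ, SZ), mul(Z, Z))))
  [2] S(S(add(Z, add(add(SZ, SZ), mul(Z, Z)))))

Answer: after 2 steps: S(S(add(Z, add(add(SZ, SZ), mul(Z, Z)))))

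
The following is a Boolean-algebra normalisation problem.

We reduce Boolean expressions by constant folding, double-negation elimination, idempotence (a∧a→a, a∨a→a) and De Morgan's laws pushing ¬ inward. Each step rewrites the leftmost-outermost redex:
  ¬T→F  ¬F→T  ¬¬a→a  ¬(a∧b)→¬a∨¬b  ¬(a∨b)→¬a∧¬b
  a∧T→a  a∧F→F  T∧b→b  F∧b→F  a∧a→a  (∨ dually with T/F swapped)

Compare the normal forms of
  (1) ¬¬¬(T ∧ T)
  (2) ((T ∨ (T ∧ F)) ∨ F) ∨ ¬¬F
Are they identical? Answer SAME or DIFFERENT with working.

Term A:
  start: ¬¬¬(T ∧ T)
  [1] ¬(T ∧ T)
  [2] ¬T ∨ ¬T
  [3] ¬T
  [4] F

Term B:
  start: ((T ∨ (T ∧ F)) ∨ F) ∨ ¬¬F
  [1] (T ∨ (T ∧ F)) ∨ ¬¬F
  [2] T ∨ ¬¬F
  [3] T

Answer: DIFFERENT — A ⇓ F, B ⇓ T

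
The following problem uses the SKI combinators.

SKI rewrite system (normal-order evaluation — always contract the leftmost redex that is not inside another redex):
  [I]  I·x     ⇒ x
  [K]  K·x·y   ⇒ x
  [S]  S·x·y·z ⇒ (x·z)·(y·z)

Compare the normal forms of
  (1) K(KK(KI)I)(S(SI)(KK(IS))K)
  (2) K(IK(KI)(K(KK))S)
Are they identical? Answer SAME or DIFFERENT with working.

Answer: SAME — A ⇓ KI, B ⇓ KI

Working:
Term A:
  start: K(KK(KI)I)(S(SI)(KK(IS))K)
  →1  KK(KI)I
  →2  KI

Term B:
  start: K(IK(KI)(K(KK))S)
  →1  K(K(KI)(K(KK))S)
  →2  K(KIS)
  →3  KI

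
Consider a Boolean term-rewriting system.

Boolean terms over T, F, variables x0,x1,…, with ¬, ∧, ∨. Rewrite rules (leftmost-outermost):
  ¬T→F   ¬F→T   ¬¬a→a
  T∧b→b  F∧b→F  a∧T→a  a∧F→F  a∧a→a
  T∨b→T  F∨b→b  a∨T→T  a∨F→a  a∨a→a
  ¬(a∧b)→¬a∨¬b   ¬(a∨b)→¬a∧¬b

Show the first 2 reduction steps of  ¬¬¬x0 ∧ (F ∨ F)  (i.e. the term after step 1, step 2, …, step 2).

  start: ¬¬¬x0 ∧ (F ∨ F)
  [1] ¬x0 ∧ (F ∨ F)
  [2] ¬x0 ∧ F

Answer: after 2 steps: ¬x0 ∧ F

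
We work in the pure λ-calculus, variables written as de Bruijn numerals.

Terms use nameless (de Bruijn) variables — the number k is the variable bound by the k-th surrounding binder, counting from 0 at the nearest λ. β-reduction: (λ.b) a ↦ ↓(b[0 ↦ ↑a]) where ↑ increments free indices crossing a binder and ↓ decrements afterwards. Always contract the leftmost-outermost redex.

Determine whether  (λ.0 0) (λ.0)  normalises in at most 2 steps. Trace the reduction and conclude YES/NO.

  start: (λ.0 0) (λ.0)
  step 1: (λ.0) (λ.0)
  step 2: λ.0

Answer: YES — reaches normal form λ.0 in 2 ≤ 2 steps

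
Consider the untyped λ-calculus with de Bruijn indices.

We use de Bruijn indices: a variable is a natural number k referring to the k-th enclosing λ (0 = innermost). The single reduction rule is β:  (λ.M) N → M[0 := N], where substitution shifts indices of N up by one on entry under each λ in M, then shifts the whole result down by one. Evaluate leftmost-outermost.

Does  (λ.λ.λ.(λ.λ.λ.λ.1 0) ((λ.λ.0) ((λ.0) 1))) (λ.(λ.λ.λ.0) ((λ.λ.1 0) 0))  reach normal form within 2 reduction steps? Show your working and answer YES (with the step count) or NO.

  start: (λ.λ.λ.(λ.λ.λ.λ.1 0) ((λ.λ.0) ((λ.0) 1))) (λ.(λ.λ.λ.0) ((λ.λ.1 0) 0))
  step 1: λ.λ.(λ.λ.λ.λ.1 0) ((λ.λ.0) ((λ.0) 1))
  step 2: λ.λ.λ.λ.λ.1 0

Answer: YES — reaches normal form λ.λ.λ.λ.λ.1 0 in 2 ≤ 2 steps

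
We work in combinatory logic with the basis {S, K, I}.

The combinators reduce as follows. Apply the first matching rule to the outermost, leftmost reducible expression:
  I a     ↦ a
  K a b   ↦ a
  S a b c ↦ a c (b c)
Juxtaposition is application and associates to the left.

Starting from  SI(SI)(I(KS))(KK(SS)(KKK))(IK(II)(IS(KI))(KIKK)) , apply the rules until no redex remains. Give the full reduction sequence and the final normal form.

Answer: normal form = S(KK)K  (in 12 steps)

Derivation:
  start: SI(SI)(I(KS))(KK(SS)(KKK))(IK(II)(IS(KI))(KIKK))
  [1] I(I(KS))(SI(I(KS)))(KK(SS)(KKK))(IK(II)(IS(KI))(KIKK))
  [2] I(KS)(SI(I(KS)))(KK(SS)(KKK))(IK(II)(IS(KI))(KIKK))
  [3] KS(SI(I(KS)))(KK(SS)(KKK))(IK(II)(IS(KI))(KIKK))
  [4] S(KK(SS)(KKK))(IK(II)(IS(KI))(KIKK))
  [5] S(K(KKK))(IK(II)(IS(KI))(KIKK))
  [6] S(KK)(IK(II)(IS(KI))(KIKK))
  [7] S(KK)(K(II)(IS(KI))(KIKK))
  [8] S(KK)(II(KIKK))
  [9] S(KK)(I(KIKK))
  [10] S(KK)(KIKK)
  [11] S(KK)(IK)
  [12] S(KK)K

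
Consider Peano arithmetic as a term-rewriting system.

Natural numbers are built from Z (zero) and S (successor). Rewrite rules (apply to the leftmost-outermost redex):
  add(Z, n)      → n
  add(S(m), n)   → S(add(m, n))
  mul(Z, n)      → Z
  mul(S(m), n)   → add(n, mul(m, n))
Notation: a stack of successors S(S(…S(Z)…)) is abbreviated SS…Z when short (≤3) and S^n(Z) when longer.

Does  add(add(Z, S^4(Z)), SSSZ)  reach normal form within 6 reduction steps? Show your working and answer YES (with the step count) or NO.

  start: add(add(Z, S^4(Z)), SSSZ)
  step 1: add(S^4(Z), SSSZ)
  step 2: S(add(SSSZ, SSSZ))
  step 3: S(S(add(SSZ, SSSZ)))
  step 4: S(S(S(add(SZ, SSSZ))))
  step 5: S(S(S(S(add(Z, SSSZ)))))
  step 6: S^7(Z)

Answer: YES — reaches normal form S^7(Z) in 6 ≤ 6 steps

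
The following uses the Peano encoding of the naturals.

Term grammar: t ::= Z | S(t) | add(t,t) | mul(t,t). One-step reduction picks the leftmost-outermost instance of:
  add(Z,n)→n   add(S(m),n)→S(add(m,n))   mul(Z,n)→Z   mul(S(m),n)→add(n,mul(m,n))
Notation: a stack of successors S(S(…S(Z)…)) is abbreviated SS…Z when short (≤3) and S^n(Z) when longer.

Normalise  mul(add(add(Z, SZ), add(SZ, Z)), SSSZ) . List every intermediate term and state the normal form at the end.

Answer: normal form = S^6(Z)  (in 16 steps)

Reduction:
  start: mul(add(add(Z, SZ), add(SZ, Z)), SSSZ)
  →1  mul(add(SZ, add(SZ, Z)), SSSZ)
  →2  mul(S(add(Z, add(SZ, Z))), SSSZ)
  →3  add(SSSZ, mul(add(Z, add(SZ, Z)), SSSZ))
  →4  S(add(SSZ, mul(add(Z, add(SZ, Z)), SSSZ)))
  →5  S(S(add(SZ, mul(add(Z, add(SZ, Z)), SSSZ))))
  →6  S(S(S(add(Z, mul(add(Z, add(SZ, Z)), SSSZ)))))
  →7  S(S(S(mul(add(Z, add(SZ, Z)), SSSZ))))
  →8  S(S(S(mul(add(SZ, Z), SSSZ))))
  →9  S(S(S(mul(S(add(Z, Z)), SSSZ))))
  →10  S(S(S(add(SSSZ, mul(add(Z, Z), SSSZ)))))
  →11  S(S(S(S(add(SSZ, mul(add(Z, Z), SSSZ))))))
  →12  S(S(S(S(S(add(SZ, mul(add(Z, Z), SSSZ)))))))
  →13  S(S(S(S(S(S(add(Z, mul(add(Z, Z), SSSZ))))))))
  →14  S(S(S(S(S(S(mul(add(Z, Z), SSSZ)))))))
  →15  S(S(S(S(S(S(mul(Z, SSSZ)))))))
  →16  S^6(Z)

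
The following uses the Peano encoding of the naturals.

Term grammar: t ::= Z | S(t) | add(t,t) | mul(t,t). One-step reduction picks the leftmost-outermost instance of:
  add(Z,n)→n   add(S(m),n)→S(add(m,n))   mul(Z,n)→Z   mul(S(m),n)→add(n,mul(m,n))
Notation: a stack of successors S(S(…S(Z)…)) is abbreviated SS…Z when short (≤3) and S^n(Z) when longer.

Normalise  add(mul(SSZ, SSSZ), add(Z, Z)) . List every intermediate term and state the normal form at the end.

  start: add(mul(SSZ, SSSZ), add(Z, Z))
  [1] add(add(SSSZ, mul(SZ, SSSZ)), add(Z, Z))
  [2] add(S(add(SSZ, mul(SZ, SSSZ))), add(Z, Z))
  [3] S(add(add(SSZ, mul(SZ, SSSZ)), add(Z, Z)))
  [4] S(add(S(add(SZ, mul(SZ, SSSZ))), add(Z, Z)))
  [5] S(S(add(add(SZ, mul(SZ, SSSZ)), add(Z, Z))))
  [6] S(S(add(S(add(Z, mul(SZ, SSSZ))), add(Z, Z))))
  [7] S(S(S(add(add(Z, mul(SZ, SSSZ)), add(Z, Z)))))
  [8] S(S(S(add(mul(SZ, SSSZ), add(Z, Z)))))
  [9] S(S(S(add(add(SSSZ, mul(Z, SSSZ)), add(Z, Z)))))
  [10] S(S(S(add(S(add(SSZ, mul(Z, SSSZ))), add(Z, Z)))))
  [11] S(S(S(S(add(add(SSZ, mul(Z, SSSZ)), add(Z, Z))))))
  [12] S(S(S(S(add(S(add(SZ, mul(Z, SSSZ))), add(Z, Z))))))
  [13] S(S(S(S(S(add(add(SZ, mul(Z, SSSZ)), add(Z, Z)))))))
  [14] S(S(S(S(S(add(S(add(Z, mul(Z, SSSZ))), add(Z, Z)))))))
  [15] S(S(S(S(S(S(add(add(Z, mul(Z, SSSZ)), add(Z, Z))))))))
  [16] S(S(S(S(S(S(add(mul(Z, SSSZ), add(Z, Z))))))))
  [17] S(S(S(S(S(S(add(Z, add(Z, Z))))))))
  [18] S(S(S(S(S(S(add(Z, Z)))))))
  [19] S^6(Z)

Answer: normal form = S^6(Z)  (in 19 steps)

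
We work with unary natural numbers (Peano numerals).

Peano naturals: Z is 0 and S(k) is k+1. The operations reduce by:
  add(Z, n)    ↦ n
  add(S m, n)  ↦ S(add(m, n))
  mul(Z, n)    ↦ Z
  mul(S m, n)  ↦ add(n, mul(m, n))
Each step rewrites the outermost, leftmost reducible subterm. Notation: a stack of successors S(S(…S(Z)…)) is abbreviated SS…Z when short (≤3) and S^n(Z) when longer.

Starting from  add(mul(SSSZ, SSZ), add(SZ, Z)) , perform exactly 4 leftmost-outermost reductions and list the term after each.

Answer: after 4 steps: S(add(S(add(Z, mul(SSZ, SSZ))), add(SZ, Z)))

Working:
  start: add(mul(SSSZ, SSZ), add(SZ, Z))
  [1] add(add(SSZ, mul(SSZ, SSZ)), add(SZ, Z))
  [2] add(S(add(SZ, mul(SSZ, SSZ))), add(SZ, Z))
  [3] S(add(add(SZ, mul(SSZ, SSZ)), add(SZ, Z)))
  [4] S(add(S(add(Z, mul(SSZ, SSZ))), add(SZ, Z)))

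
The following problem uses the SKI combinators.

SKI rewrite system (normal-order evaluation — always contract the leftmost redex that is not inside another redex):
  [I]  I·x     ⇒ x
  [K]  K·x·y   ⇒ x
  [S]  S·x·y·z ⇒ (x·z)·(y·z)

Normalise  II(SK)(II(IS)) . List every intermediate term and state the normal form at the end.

Answer: normal form = SKS  (in 5 steps)

Derivation:
  start: II(SK)(II(IS))
  step 1: I(SK)(II(IS))
  step 2: SK(II(IS))
  step 3: SK(I(IS))
  step 4: SK(IS)
  step 5: SKS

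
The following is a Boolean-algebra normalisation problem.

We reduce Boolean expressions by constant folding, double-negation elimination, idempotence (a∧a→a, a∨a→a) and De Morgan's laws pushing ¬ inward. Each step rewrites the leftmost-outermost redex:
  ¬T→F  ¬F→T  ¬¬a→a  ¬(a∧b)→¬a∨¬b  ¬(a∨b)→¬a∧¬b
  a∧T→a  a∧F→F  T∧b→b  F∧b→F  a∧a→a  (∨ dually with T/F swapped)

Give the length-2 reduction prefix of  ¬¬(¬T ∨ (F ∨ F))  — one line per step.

Answer: after 2 steps: F ∨ (F ∨ F)

Working:
  start: ¬¬(¬T ∨ (F ∨ F))
  [1] ¬T ∨ (F ∨ F)
  [2] F ∨ (F ∨ F)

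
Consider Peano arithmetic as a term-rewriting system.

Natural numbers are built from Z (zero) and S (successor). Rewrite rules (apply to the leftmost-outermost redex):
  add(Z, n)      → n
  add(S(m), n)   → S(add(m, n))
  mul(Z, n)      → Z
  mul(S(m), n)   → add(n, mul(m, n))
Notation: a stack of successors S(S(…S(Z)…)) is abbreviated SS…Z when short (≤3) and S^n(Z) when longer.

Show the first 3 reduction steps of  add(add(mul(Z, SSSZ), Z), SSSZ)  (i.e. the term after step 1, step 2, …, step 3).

  start: add(add(mul(Z, SSSZ), Z), SSSZ)
  [1] add(add(Z, Z), SSSZ)
  [2] add(Z, SSSZ)
  [3] SSSZ

Answer: after 3 steps: SSSZ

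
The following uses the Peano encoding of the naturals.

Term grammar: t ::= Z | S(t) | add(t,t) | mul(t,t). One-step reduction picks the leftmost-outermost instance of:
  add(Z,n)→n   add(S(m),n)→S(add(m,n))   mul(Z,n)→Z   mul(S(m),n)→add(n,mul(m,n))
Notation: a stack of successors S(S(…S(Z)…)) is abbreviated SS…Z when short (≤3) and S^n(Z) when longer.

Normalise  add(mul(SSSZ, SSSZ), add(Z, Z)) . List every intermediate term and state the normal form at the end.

  start: add(mul(SSSZ, SSSZ), add(Z, Z))
  step 1: add(add(SSSZ, mul(SSZ, SSSZ)), add(Z, Z))
  step 2: add(S(add(SSZ, mul(SSZ, SSSZ))), add(Z, Z))
  step 3: S(add(add(SSZ, mul(SSZ, SSSZ)), add(Z, Z)))
  step 4: S(add(S(add(SZ, mul(SSZ, SSSZ))), add(Z, Z)))
  step 5: S(S(add(add(SZ, mul(SSZ, SSSZ)), add(Z, Z))))
  step 6: S(S(add(S(add(Z, mul(SSZ, SSSZ))), add(Z, Z))))
  step 7: S(S(S(add(add(Z, mul(SSZ, SSSZ)), add(Z, Z)))))
  step 8: S(S(S(add(mul(SSZ, SSSZ), add(Z, Z)))))
  step 9: S(S(S(add(add(SSSZ, mul(SZ, SSSZ)), add(Z, Z)))))
  step 10: S(S(S(add(S(add(SSZ, mul(SZ, SSSZ))), add(Z, Z)))))
  step 11: S(S(S(S(add(add(SSZ, mul(SZ, SSSZ)), add(Z, Z))))))
  step 12: S(S(S(S(add(S(add(SZ, mul(SZ, SSSZ))), add(Z, Z))))))
  step 13: S(S(S(S(S(add(add(SZ, mul(SZ, SSSZ)), add(Z, Z)))))))
  step 14: S(S(S(S(S(add(S(add(Z, mul(SZ, SSSZ))), add(Z, Z)))))))
  step 15: S(S(S(S(S(S(add(add(Z, mul(SZ, SSSZ)), add(Z, Z))))))))
  step 16: S(S(S(S(S(S(add(mul(SZ, SSSZ), add(Z, Z))))))))
  step 17: S(S(S(S(S(S(add(add(SSSZ, mul(Z, SSSZ)), add(Z, Z))))))))
  step 18: S(S(S(S(S(S(add(S(add(SSZ, mul(Z, SSSZ))), add(Z, Z))))))))
  step 19: S(S(S(S(S(S(S(add(add(SSZ, mul(Z, SSSZ)), add(Z, Z)))))))))
  step 20: S(S(S(S(S(S(S(add(S(add(SZ, mul(Z, SSSZ))), add(Z, Z)))))))))
  step 21: S(S(S(S(S(S(S(S(add(add(SZ, mul(Z, SSSZ)), add(Z, Z))))))))))
  step 22: S(S(S(S(S(S(S(S(add(S(add(Z, mul(Z, SSSZ))), add(Z, Z))))))))))
  step 23: S(S(S(S(S(S(S(S(S(add(add(Z, mul(Z, SSSZ)), add(Z, Z)))))))))))
  step 24: S(S(S(S(S(S(S(S(S(add(mul(Z, SSSZ), add(Z, Z)))))))))))
  step 25: S(S(S(S(S(S(S(S(S(add(Z, add(Z, Z)))))))))))
  step 26: S(S(S(S(S(S(S(S(S(add(Z, Z))))))))))
  step 27: S^9(Z)

Answer: normal form = S^9(Z)  (in 27 steps)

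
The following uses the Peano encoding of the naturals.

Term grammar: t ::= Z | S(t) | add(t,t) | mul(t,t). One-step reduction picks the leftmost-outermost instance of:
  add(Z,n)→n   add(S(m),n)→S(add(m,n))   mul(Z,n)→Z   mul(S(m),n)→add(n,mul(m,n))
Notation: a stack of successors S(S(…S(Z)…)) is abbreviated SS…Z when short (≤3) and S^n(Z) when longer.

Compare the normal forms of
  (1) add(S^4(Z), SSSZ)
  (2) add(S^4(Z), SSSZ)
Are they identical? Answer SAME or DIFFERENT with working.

Term A:
  start: add(S^4(Z), SSSZ)
  [1] S(add(SSSZ, SSSZ))
  [2] S(S(add(SSZ, SSSZ)))
  [3] S(S(S(add(SZ, SSSZ))))
  [4] S(S(S(S(add(Z, SSSZ)))))
  [5] S^7(Z)

Term B:
  start: add(S^4(Z), SSSZ)
  [1] S(add(SSSZ, SSSZ))
  [2] S(S(add(SSZ, SSSZ)))
  [3] S(S(S(add(SZ, SSSZ))))
  [4] S(S(S(S(add(Z, SSSZ)))))
  [5] S^7(Z)

Answer: SAME — A ⇓ S^7(Z), B ⇓ S^7(Z)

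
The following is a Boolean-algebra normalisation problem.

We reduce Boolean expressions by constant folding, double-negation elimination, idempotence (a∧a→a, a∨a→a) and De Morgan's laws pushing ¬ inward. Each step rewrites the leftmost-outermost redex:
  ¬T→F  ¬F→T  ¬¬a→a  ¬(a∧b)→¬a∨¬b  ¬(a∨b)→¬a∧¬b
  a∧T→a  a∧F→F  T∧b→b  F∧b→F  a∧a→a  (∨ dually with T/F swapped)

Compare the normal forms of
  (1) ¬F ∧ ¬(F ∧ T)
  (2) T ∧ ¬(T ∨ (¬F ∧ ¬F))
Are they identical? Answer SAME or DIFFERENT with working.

Answer: DIFFERENT — A ⇓ T, B ⇓ F

Working:
Term A:
  start: ¬F ∧ ¬(F ∧ T)
  step 1: T ∧ ¬(F ∧ T)
  step 2: ¬(F ∧ T)
  step 3: ¬F ∨ ¬T
  step 4: T ∨ ¬T
  step 5: T

Term B:
  start: T ∧ ¬(T ∨ (¬F ∧ ¬F))
  step 1: ¬(T ∨ (¬F ∧ ¬F))
  step 2: ¬T ∧ ¬(¬F ∧ ¬F)
  step 3: F ∧ ¬(¬F ∧ ¬F)
  step 4: F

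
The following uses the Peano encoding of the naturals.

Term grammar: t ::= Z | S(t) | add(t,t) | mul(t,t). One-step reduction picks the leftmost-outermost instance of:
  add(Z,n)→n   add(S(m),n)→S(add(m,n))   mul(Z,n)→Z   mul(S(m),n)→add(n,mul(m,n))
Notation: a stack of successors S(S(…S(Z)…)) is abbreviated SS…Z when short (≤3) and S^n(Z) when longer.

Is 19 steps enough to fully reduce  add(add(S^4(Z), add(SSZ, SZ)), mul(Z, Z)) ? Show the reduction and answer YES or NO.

  start: add(add(S^4(Z), add(SSZ, SZ)), mul(Z, Z))
  →1  add(S(add(SSSZ, add(SSZ, SZ))), mul(Z, Z))
  →2  S(add(add(SSSZ, add(SSZ, SZ)), mul(Z, Z)))
  →3  S(add(S(add(SSZ, add(SSZ, SZ))), mul(Z, Z)))
  →4  S(S(add(add(SSZ, add(SSZ, SZ)), mul(Z, Z))))
  →5  S(S(add(S(add(SZ, add(SSZ, SZ))), mul(Z, Z))))
  →6  S(S(S(add(add(SZ, add(SSZ, SZ)), mul(Z, Z)))))
  →7  S(S(S(add(S(add(Z, add(SSZ, SZ))), mul(Z, Z)))))
  →8  S(S(S(S(add(add(Z, add(SSZ, SZ)), mul(Z, Z))))))
  →9  S(S(S(S(add(add(SSZ, SZ), mul(Z, Z))))))
  →10  S(S(S(S(add(S(add(SZ, SZ)), mul(Z, Z))))))
  →11  S(S(S(S(S(add(add(SZ, SZ), mul(Z, Z)))))))
  →12  S(S(S(S(S(add(S(add(Z, SZ)), mul(Z, Z)))))))
  →13  S(S(S(S(S(S(add(add(Z, SZ), mul(Z, Z))))))))
  →14  S(S(S(S(S(S(add(SZ, mul(Z, Z))))))))
  →15  S(S(S(S(S(S(S(add(Z, mul(Z, Z)))))))))
  →16  S(S(S(S(S(S(S(mul(Z, Z))))))))
  →17  S^7(Z)

Answer: YES — reaches normal form S^7(Z) in 17 ≤ 19 steps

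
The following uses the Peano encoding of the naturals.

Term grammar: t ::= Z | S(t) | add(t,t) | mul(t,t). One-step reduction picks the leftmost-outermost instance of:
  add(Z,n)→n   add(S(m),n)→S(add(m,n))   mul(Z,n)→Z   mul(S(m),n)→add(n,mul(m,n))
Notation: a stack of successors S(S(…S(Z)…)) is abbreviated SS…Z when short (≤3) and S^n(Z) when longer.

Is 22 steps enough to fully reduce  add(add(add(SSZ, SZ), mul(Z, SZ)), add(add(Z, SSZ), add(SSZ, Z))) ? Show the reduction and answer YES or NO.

Answer: YES — reaches normal form S^7(Z) in 19 ≤ 22 steps

Reduction:
  start: add(add(add(SSZ, SZ), mul(Z, SZ)), add(add(Z, SSZ), add(SSZ, Z)))
  [1] add(add(S(add(SZ, SZ)), mul(Z, SZ)), add(add(Z, SSZ), add(SSZ, Z)))
  [2] add(S(add(add(SZ, SZ), mul(Z, SZ))), add(add(Z, SSZ), add(SSZ, Z)))
  [3] S(add(add(add(SZ, SZ), mul(Z, SZ)), add(add(Z, SSZ), add(SSZ, Z))))
  [4] S(add(add(S(add(Z, SZ)), mul(Z, SZ)), add(add(Z, SSZ), add(SSZ, Z))))
  [5] S(add(S(add(add(Z, SZ), mul(Z, SZ))), add(add(Z, SSZ), add(SSZ, Z))))
  [6] S(S(add(add(add(Z, SZ), mul(Z, SZ)), add(add(Z, SSZ), add(SSZ, Z)))))
  [7] S(S(add(add(SZ, mul(Z, SZ)), add(add(Z, SSZ), add(SSZ, Z)))))
  [8] S(S(add(S(add(Z, mul(Z, SZ))), add(add(Z, SSZ), add(SSZ, Z)))))
  [9] S(S(S(add(add(Z, mul(Z, SZ)), add(add(Z, SSZ), add(SSZ, Z))))))
  [10] S(S(S(add(mul(Z, SZ), add(add(Z, SSZ), add(SSZ, Z))))))
  [11] S(S(S(add(Z, add(add(Z, SSZ), add(SSZ, Z))))))
  [12] S(S(S(add(add(Z, SSZ), add(SSZ, Z)))))
  [13] S(S(S(add(SSZ, add(SSZ, Z)))))
  [14] S(S(S(S(add(SZ, add(SSZ, Z))))))
  [15] S(S(S(S(S(add(Z, add(SSZ, Z)))))))
  [16] S(S(S(S(S(add(SSZ, Z))))))
  [17] S(S(S(S(S(S(add(SZ, Z)))))))
  [18] S(S(S(S(S(S(S(add(Z, Z))))))))
  [19] S^7(Z)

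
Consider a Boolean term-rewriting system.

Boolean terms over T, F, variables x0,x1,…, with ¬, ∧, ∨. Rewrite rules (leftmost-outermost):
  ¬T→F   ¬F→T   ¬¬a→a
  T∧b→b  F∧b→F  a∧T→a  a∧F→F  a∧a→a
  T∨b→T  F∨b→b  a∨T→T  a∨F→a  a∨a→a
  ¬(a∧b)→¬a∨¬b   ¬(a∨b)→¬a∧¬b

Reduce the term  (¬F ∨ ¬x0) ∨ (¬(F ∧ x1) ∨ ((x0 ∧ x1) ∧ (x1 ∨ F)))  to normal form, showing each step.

  start: (¬F ∨ ¬x0) ∨ (¬(F ∧ x1) ∨ ((x0 ∧ x1) ∧ (x1 ∨ F)))
  [1] (T ∨ ¬x0) ∨ (¬(F ∧ x1) ∨ ((x0 ∧ x1) ∧ (x1 ∨ F)))
  [2] T ∨ (¬(F ∧ x1) ∨ ((x0 ∧ x1) ∧ (x1 ∨ F)))
  [3] T

Answer: normal form = T  (in 3 steps)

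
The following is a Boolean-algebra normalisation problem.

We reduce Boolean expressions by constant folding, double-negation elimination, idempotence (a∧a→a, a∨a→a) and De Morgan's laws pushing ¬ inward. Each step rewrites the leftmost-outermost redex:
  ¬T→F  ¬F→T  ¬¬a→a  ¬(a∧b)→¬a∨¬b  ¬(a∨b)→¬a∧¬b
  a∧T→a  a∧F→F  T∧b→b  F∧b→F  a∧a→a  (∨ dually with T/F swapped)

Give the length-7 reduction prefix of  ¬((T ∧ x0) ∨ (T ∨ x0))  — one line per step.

Answer: after 7 steps: ¬x0 ∧ F

Working:
  start: ¬((T ∧ x0) ∨ (T ∨ x0))
  step 1: ¬(T ∧ x0) ∧ ¬(T ∨ x0)
  step 2: (¬T ∨ ¬x0) ∧ ¬(T ∨ x0)
  step 3: (F ∨ ¬x0) ∧ ¬(T ∨ x0)
  step 4: ¬x0 ∧ ¬(T ∨ x0)
  step 5: ¬x0 ∧ (¬T ∧ ¬x0)
  step 6: ¬x0 ∧ (F ∧ ¬x0)
  step 7: ¬x0 ∧ F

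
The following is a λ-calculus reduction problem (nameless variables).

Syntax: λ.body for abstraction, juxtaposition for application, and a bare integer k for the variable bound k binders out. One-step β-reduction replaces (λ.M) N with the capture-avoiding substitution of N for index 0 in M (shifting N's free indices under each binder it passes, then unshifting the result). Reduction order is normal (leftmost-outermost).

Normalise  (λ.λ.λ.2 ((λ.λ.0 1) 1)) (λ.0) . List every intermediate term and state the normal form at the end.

Answer: normal form = λ.λ.λ.0 2  (in 3 steps)

Derivation:
  start: (λ.λ.λ.2 ((λ.λ.0 1) 1)) (λ.0)
  →1  λ.λ.(λ.0) ((λ.λ.0 1) 1)
  →2  λ.λ.(λ.λ.0 1) 1
  →3  λ.λ.λ.0 2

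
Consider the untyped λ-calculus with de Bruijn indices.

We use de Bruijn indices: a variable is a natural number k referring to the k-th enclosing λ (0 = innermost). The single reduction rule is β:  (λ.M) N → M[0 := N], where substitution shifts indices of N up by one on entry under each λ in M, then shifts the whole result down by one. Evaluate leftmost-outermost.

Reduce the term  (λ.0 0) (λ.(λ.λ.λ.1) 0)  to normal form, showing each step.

Answer: normal form = λ.λ.1  (in 3 steps)

Derivation:
  start: (λ.0 0) (λ.(λ.λ.λ.1) 0)
  [1] (λ.(λ.λ.λ.1) 0) (λ.(λ.λ.λ.1) 0)
  [2] (λ.λ.λ.1) (λ.(λ.λ.λ.1) 0)
  [3] λ.λ.1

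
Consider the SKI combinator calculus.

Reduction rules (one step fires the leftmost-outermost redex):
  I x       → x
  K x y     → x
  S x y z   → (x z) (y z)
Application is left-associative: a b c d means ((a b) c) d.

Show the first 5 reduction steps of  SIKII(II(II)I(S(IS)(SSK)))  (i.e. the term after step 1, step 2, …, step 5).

  start: SIKII(II(II)I(S(IS)(SSK)))
  →1  II(KI)I(II(II)I(S(IS)(SSK)))
  →2  I(KI)I(II(II)I(S(IS)(SSK)))
  →3  KII(II(II)I(S(IS)(SSK)))
  →4  I(II(II)I(S(IS)(SSK)))
  →5  II(II)I(S(IS)(SSK))

Answer: after 5 steps: II(II)I(S(IS)(SSK))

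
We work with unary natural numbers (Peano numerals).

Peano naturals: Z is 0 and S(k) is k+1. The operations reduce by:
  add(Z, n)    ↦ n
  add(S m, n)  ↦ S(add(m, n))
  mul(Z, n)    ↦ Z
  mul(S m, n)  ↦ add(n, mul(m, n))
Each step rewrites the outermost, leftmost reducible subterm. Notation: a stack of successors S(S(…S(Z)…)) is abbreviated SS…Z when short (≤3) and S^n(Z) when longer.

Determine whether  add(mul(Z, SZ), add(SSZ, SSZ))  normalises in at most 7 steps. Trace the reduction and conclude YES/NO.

  start: add(mul(Z, SZ), add(SSZ, SSZ))
  [1] add(Z, add(SSZ, SSZ))
  [2] add(SSZ, SSZ)
  [3] S(add(SZ, SSZ))
  [4] S(S(add(Z, SSZ)))
  [5] S^4(Z)

Answer: YES — reaches normal form S^4(Z) in 5 ≤ 7 steps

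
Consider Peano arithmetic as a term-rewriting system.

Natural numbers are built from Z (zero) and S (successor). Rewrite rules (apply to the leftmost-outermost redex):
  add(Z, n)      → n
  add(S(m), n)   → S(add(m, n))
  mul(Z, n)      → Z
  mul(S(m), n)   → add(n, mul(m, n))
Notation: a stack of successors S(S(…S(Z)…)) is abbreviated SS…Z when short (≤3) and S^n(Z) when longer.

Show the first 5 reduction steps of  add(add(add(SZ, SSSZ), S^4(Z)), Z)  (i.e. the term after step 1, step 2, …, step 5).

  start: add(add(add(SZ, SSSZ), S^4(Z)), Z)
  step 1: add(add(S(add(Z, SSSZ)), S^4(Z)), Z)
  step 2: add(S(add(add(Z, SSSZ), S^4(Z))), Z)
  step 3: S(add(add(add(Z, SSSZ), S^4(Z)), Z))
  step 4: S(add(add(SSSZ, S^4(Z)), Z))
  step 5: S(add(S(add(SSZ, S^4(Z))), Z))

Answer: after 5 steps: S(add(S(add(SSZ, S^4(Z))), Z))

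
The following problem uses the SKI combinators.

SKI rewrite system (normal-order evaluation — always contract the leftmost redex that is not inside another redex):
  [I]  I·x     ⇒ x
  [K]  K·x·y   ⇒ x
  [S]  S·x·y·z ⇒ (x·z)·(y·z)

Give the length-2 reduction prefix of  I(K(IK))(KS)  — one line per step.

Answer: after 2 steps: IK

Working:
  start: I(K(IK))(KS)
  [1] K(IK)(KS)
  [2] IK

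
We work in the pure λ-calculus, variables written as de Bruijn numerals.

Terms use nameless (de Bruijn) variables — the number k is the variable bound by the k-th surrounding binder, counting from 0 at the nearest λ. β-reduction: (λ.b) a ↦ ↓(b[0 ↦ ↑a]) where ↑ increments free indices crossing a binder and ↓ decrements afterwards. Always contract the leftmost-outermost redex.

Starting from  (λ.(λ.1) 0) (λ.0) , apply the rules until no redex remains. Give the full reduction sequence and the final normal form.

  start: (λ.(λ.1) 0) (λ.0)
  →1  (λ.λ.0) (λ.0)
  →2  λ.0

Answer: normal form = λ.0  (in 2 steps)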